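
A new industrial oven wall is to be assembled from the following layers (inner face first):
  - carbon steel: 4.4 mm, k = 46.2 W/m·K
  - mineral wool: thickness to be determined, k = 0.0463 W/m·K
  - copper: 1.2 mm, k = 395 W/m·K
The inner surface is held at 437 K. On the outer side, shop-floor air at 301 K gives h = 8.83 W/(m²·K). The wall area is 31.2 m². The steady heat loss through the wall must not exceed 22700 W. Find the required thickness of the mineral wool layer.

L ≈ 3.41 mm

Treating each layer as a thermal resistance in series:
R_carbon steel = L/(kA) = 0.0044/(46.2×31.2) = 3.053×10^-6 K/W
R_copper = L/(kA) = 0.0012/(395×31.2) = 9.737×10^-8 K/W
R_outer film = 1/(h_o·A) = 1/(8.83×31.2) = 0.00363 K/W
Sum of the known resistances R_other = 0.003633 K/W
Required total resistance R_tot = ΔT/Q_allow = 136/22700 = 0.005991 K/W
R_mineral wool = R_tot − R_other = 0.002358 K/W
L = R·k·A = 0.002358×0.0463×31.2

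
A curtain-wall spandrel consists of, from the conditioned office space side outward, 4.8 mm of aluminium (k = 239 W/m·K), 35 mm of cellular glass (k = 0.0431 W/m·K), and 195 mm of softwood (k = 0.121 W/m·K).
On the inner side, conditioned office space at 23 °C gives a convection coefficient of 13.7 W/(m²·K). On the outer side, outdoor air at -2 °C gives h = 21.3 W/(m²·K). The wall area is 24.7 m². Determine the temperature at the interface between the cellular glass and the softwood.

Series thermal resistances:
R_inner film = 1/(h_i·A) = 1/(13.7×24.7) = 0.002955 K/W
R_aluminium = L/(kA) = 0.0048/(239×24.7) = 8.131×10^-7 K/W
R_cellular glass = L/(kA) = 0.035/(0.0431×24.7) = 0.03288 K/W
R_softwood = L/(kA) = 0.195/(0.121×24.7) = 0.06525 K/W
R_outer film = 1/(h_o·A) = 1/(21.3×24.7) = 0.001901 K/W
R_total = 0.103 K/W;  Q = ΔT/R_total = 25/0.103 = 242.8 W
T_interface = T_inner − Q·ΣR(inner→interface) = 23 − 243×0.03583

T ≈ 14.3 °C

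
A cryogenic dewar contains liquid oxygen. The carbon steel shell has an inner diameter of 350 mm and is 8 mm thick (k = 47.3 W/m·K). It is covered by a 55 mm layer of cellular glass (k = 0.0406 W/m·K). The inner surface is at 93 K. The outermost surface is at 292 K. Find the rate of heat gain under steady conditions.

For a spherical shell R = (1/r₁ − 1/r₂)/(4πk); film R = 1/(h·4πr²). In series:
R_carbon steel shell = (1/0.175 − 1/0.183)/(4π×47.3) = 4.203×10^-4 K/W
R_cellular glass = (1/0.183 − 1/0.238)/(4π×0.0406) = 2.475 K/W
R_total = 2.476 K/W
Q = ΔT/R_total = 199/2.476

Q ≈ 80.4 W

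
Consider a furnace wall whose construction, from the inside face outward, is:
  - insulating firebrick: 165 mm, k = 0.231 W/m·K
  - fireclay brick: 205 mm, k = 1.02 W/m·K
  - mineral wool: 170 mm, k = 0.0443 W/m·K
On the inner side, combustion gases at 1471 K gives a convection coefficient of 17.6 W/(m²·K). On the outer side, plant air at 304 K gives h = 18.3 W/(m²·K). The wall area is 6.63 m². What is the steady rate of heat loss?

Using the resistance-network approach (series):
R_inner film = 1/(h_i·A) = 1/(17.6×6.63) = 0.00857 K/W
R_insulating firebrick = L/(kA) = 0.165/(0.231×6.63) = 0.1077 K/W
R_fireclay brick = L/(kA) = 0.205/(1.02×6.63) = 0.03031 K/W
R_mineral wool = L/(kA) = 0.17/(0.0443×6.63) = 0.5788 K/W
R_outer film = 1/(h_o·A) = 1/(18.3×6.63) = 0.008242 K/W
R_total = 0.7337 K/W
Q = ΔT / R_total = 1167 / 0.7337

Q ≈ 1590 W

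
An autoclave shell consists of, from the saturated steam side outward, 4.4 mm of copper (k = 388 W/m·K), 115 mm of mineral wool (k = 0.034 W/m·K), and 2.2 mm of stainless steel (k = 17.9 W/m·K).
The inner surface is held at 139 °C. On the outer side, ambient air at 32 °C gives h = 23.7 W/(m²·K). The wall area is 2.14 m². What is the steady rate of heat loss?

Series thermal resistances:
R_copper = L/(kA) = 0.0044/(388×2.14) = 5.299×10^-6 K/W
R_mineral wool = L/(kA) = 0.115/(0.034×2.14) = 1.581 K/W
R_stainless steel = L/(kA) = 0.0022/(17.9×2.14) = 5.743×10^-5 K/W
R_outer film = 1/(h_o·A) = 1/(23.7×2.14) = 0.01972 K/W
R_total = 1.6 K/W
Q = ΔT / R_total = 107 / 1.6

Q ≈ 66.9 W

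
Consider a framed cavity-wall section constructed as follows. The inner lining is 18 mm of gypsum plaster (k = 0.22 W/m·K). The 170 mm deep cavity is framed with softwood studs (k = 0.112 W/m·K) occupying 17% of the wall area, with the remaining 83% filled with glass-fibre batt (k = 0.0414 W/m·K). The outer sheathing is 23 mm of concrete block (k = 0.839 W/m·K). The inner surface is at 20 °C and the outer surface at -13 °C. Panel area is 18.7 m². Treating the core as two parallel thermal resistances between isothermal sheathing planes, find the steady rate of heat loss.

Sheathing layers in series; stud and cavity paths in parallel between them.
R_inner = 0.018/(0.22×18.7) = 0.004375 K/W
R_stud  = 0.17/(0.112×0.17×18.7) = 0.4775 K/W
R_cav   = 0.17/(0.0414×0.83×18.7) = 0.2646 K/W
1/R_core = 1/R_stud + 1/R_cav → R_core = 0.1702 K/W
R_outer = 0.023/(0.839×18.7) = 0.001466 K/W
R_total = 0.1761 K/W
Q = ΔT/R_total = 33/0.1761

Q ≈ 187 W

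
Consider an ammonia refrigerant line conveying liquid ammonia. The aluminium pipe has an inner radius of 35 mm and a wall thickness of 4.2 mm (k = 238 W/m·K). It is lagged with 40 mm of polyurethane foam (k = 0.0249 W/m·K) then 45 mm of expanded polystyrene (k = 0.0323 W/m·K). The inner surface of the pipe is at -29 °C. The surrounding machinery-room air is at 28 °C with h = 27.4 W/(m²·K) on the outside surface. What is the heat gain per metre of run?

Treating each annulus and film as a series resistance:
R_aluminium pipe wall = ln(39.2/35)/(2π×238×1) = 7.578×10^-5 K/W
R_polyurethane foam = ln(79.2/39.2)/(2π×0.0249×1) = 4.495 K/W
R_expanded polystyrene = ln(124.2/79.2)/(2π×0.0323×1) = 2.217 K/W
R_outer film = 1/(h_o·2πr_oL) = 1/(27.4×2π×0.1242×1) = 0.04677 K/W
R_total = 6.759 K/W
Q = ΔT/R_total = 57/6.759

q′ ≈ 8.43 W/m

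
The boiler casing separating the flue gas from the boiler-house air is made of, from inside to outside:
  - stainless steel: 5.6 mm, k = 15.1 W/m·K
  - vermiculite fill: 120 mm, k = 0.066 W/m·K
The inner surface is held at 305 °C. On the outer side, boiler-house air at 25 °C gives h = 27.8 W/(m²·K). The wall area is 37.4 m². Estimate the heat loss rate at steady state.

Model the wall as resistances in series:
R_stainless steel = L/(kA) = 0.0056/(15.1×37.4) = 9.916×10^-6 K/W
R_vermiculite fill = L/(kA) = 0.12/(0.066×37.4) = 0.04861 K/W
R_outer film = 1/(h_o·A) = 1/(27.8×37.4) = 9.618×10^-4 K/W
R_total = 0.04959 K/W
Q = ΔT / R_total = 280 / 0.04959

Q ≈ 5650 W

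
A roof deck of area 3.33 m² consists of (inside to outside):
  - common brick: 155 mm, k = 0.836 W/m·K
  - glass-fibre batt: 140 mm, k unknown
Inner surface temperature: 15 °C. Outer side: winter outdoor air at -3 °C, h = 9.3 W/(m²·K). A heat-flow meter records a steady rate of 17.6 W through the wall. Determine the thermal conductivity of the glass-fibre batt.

k ≈ 0.045 W/(m·K)

Using the resistance-network approach (series):
R_common brick = L/(kA) = 0.155/(0.836×3.33) = 0.05568 K/W
R_outer film = 1/(h_o·A) = 1/(9.3×3.33) = 0.03229 K/W
Sum of known resistances R_other = 0.08797 K/W
Total R = ΔT/Q = 18/17.6 = 1.023 K/W
R_glass-fibre batt = R_total − R_other = 0.9348 K/W
k = L/(R·A) = 0.14/(0.9348×3.33)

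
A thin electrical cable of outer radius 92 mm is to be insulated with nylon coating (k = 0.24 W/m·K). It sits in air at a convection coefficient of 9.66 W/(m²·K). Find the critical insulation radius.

r_cr ≈ 24.8 mm

For a cylinder r_cr = k/h = 0.24/9.66
r_cr = 24.8 mm; since the bare radius (92 mm) is above r_cr, any added insulation will reduce heat loss.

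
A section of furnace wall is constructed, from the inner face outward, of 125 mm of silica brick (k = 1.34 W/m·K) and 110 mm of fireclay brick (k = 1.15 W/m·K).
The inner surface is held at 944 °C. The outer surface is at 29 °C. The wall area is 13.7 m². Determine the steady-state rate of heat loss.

Q ≈ 66300 W

Model the wall as resistances in series:
R_silica brick = L/(kA) = 0.125/(1.34×13.7) = 0.006809 K/W
R_fireclay brick = L/(kA) = 0.11/(1.15×13.7) = 0.006982 K/W
R_total = 0.01379 K/W
Q = ΔT / R_total = 915 / 0.01379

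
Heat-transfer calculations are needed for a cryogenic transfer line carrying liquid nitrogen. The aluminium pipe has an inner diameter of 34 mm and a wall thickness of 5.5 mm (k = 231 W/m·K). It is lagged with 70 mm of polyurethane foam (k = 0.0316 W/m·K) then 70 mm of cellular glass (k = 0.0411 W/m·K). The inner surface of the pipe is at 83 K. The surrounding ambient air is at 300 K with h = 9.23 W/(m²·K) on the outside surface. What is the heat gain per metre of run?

Treating each annulus and film as a series resistance:
R_aluminium pipe wall = ln(22.5/17)/(2π×231×1) = 1.931×10^-4 K/W
R_polyurethane foam = ln(92.5/22.5)/(2π×0.0316×1) = 7.12 K/W
R_cellular glass = ln(162.5/92.5)/(2π×0.0411×1) = 2.182 K/W
R_outer film = 1/(h_o·2πr_oL) = 1/(9.23×2π×0.1625×1) = 0.1061 K/W
R_total = 9.408 K/W
Q = ΔT/R_total = 217/9.408

q′ ≈ 23.1 W/m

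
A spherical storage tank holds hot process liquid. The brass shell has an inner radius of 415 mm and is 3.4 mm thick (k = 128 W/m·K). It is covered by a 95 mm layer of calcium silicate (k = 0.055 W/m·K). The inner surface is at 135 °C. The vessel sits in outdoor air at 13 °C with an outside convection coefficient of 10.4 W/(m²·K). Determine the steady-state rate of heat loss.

Spherical conduction: R = (1/r_in − 1/r_out)/(4πk) per layer; series-sum.
R_brass shell = (1/0.415 − 1/0.4184)/(4π×128) = 1.217×10^-5 K/W
R_calcium silicate = (1/0.4184 − 1/0.5134)/(4π×0.055) = 0.6399 K/W
R_outer film = 1/(h·4πr_o²) = 1/(10.4×4π×0.5134²) = 0.02903 K/W
R_total = 0.6689 K/W
Q = ΔT/R_total = 122/0.6689

Q ≈ 182 W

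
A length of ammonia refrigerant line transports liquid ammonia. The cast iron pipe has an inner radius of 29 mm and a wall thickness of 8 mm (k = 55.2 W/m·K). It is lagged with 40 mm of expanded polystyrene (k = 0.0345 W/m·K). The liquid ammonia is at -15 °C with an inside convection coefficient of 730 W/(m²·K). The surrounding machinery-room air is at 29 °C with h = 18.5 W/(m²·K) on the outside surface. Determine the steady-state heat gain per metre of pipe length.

q′ ≈ 12.6 W/m

Per-layer cylindrical resistances, series-summed:
R_inner film = 1/(h_i·2πr₁L) = 1/(730×2π×0.029×1) = 0.007518 K/W
R_cast iron pipe wall = ln(37/29)/(2π×55.2×1) = 7.024×10^-4 K/W
R_expanded polystyrene = ln(77/37)/(2π×0.0345×1) = 3.381 K/W
R_outer film = 1/(h_o·2πr_oL) = 1/(18.5×2π×0.077×1) = 0.1117 K/W
R_total = 3.501 K/W
Q = ΔT/R_total = 44/3.501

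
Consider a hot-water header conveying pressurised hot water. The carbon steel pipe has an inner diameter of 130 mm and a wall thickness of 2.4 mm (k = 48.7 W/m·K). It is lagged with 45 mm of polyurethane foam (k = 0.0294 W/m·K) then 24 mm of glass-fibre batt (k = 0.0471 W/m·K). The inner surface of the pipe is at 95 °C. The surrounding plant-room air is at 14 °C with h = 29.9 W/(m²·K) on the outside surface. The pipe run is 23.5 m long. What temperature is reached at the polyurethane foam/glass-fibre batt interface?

Treating each annulus and film as a series resistance:
R_carbon steel pipe wall = ln(67.4/65)/(2π×48.7×23.5) = 5.042×10^-6 K/W
R_polyurethane foam = ln(112.4/67.4)/(2π×0.0294×23.5) = 0.1178 K/W
R_glass-fibre batt = ln(136.4/112.4)/(2π×0.0471×23.5) = 0.02783 K/W
R_outer film = 1/(h_o·2πr_oL) = 1/(29.9×2π×0.1364×23.5) = 0.001661 K/W
R_total = 0.1473 K/W
Q = ΔT/R_total = 81/0.1473
Q = 550 W
T_interface = T_inner − Q·ΣR(inner→interface) = 95 − 550×0.1178

T ≈ 30.2 °C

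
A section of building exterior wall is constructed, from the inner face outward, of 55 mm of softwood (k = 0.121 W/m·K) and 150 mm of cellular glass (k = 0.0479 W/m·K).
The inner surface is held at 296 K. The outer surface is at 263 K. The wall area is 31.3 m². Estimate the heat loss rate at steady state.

Q ≈ 288 W

Thermal resistances in series:
R_softwood = L/(kA) = 0.055/(0.121×31.3) = 0.01452 K/W
R_cellular glass = L/(kA) = 0.15/(0.0479×31.3) = 0.1 K/W
R_total = 0.1146 K/W
Q = ΔT / R_total = 33 / 0.1146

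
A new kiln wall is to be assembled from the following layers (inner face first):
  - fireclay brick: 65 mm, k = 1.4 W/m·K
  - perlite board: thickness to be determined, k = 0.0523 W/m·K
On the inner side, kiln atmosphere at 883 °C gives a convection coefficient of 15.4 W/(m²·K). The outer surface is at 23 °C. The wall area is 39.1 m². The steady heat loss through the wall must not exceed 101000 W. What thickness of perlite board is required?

L ≈ 11.6 mm

Treating each layer as a thermal resistance in series:
R_inner film = 1/(h_i·A) = 1/(15.4×39.1) = 0.001661 K/W
R_fireclay brick = L/(kA) = 0.065/(1.4×39.1) = 0.001187 K/W
Sum of the known resistances R_other = 0.002848 K/W
Required total resistance R_tot = ΔT/Q_allow = 860/101000 = 0.008515 K/W
R_perlite board = R_tot − R_other = 0.005667 K/W
L = R·k·A = 0.005667×0.0523×39.1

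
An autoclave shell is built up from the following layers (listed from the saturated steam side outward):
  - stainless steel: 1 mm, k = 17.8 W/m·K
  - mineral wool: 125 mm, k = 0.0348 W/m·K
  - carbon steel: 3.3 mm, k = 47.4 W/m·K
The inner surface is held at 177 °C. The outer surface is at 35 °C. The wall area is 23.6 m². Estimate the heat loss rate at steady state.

Treating each layer as a thermal resistance in series:
R_stainless steel = L/(kA) = 0.001/(17.8×23.6) = 2.38×10^-6 K/W
R_mineral wool = L/(kA) = 0.125/(0.0348×23.6) = 0.1522 K/W
R_carbon steel = L/(kA) = 0.0033/(47.4×23.6) = 2.95×10^-6 K/W
R_total = 0.1522 K/W
Q = ΔT / R_total = 142 / 0.1522

Q ≈ 933 W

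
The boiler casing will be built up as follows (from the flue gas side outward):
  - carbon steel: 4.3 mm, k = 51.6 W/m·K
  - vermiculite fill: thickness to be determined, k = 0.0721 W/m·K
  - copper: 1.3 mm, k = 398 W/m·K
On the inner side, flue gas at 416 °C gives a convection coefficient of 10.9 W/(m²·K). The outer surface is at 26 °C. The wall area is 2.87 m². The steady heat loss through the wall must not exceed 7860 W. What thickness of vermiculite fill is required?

Series thermal resistances:
R_inner film = 1/(h_i·A) = 1/(10.9×2.87) = 0.03197 K/W
R_carbon steel = L/(kA) = 0.0043/(51.6×2.87) = 2.904×10^-5 K/W
R_copper = L/(kA) = 0.0013/(398×2.87) = 1.138×10^-6 K/W
Sum of the known resistances R_other = 0.032 K/W
Required total resistance R_tot = ΔT/Q_allow = 390/7860 = 0.04962 K/W
R_vermiculite fill = R_tot − R_other = 0.01762 K/W
L = R·k·A = 0.01762×0.0721×2.87

L ≈ 3.65 mm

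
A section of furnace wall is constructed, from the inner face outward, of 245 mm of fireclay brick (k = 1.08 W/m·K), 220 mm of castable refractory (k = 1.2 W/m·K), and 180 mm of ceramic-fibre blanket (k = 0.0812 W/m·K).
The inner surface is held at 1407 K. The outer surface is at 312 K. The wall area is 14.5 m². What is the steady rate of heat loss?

Q ≈ 6040 W

Thermal resistances in series:
R_fireclay brick = L/(kA) = 0.245/(1.08×14.5) = 0.01564 K/W
R_castable refractory = L/(kA) = 0.22/(1.2×14.5) = 0.01264 K/W
R_ceramic-fibre blanket = L/(kA) = 0.18/(0.0812×14.5) = 0.1529 K/W
R_total = 0.1812 K/W
Q = ΔT / R_total = 1095 / 0.1812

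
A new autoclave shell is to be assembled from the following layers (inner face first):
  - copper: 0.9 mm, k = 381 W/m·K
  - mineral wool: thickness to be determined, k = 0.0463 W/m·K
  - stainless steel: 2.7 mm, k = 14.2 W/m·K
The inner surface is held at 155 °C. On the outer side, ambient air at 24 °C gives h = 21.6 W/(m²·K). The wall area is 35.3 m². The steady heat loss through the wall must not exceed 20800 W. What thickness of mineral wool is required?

L ≈ 8.14 mm

Thermal resistances in series:
R_copper = L/(kA) = 0.0009/(381×35.3) = 6.692×10^-8 K/W
R_stainless steel = L/(kA) = 0.0027/(14.2×35.3) = 5.386×10^-6 K/W
R_outer film = 1/(h_o·A) = 1/(21.6×35.3) = 0.001312 K/W
Sum of the known resistances R_other = 0.001317 K/W
Required total resistance R_tot = ΔT/Q_allow = 131/20800 = 0.006298 K/W
R_mineral wool = R_tot − R_other = 0.004981 K/W
L = R·k·A = 0.004981×0.0463×35.3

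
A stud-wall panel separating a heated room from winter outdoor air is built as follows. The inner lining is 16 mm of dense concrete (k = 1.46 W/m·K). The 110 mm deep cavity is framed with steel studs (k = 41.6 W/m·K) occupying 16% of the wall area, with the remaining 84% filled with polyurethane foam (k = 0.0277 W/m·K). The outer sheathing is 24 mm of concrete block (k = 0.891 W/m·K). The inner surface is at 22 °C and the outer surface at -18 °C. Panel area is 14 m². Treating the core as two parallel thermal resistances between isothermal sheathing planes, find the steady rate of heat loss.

Sheathing layers in series; stud and cavity paths in parallel between them.
R_inner = 0.016/(1.46×14) = 7.828×10^-4 K/W
R_stud  = 0.11/(41.6×0.16×14) = 0.00118 K/W
R_cav   = 0.11/(0.0277×0.84×14) = 0.3377 K/W
1/R_core = 1/R_stud + 1/R_cav → R_core = 0.001176 K/W
R_outer = 0.024/(0.891×14) = 0.001924 K/W
R_total = 0.003883 K/W
Q = ΔT/R_total = 40/0.003883

Q ≈ 10300 W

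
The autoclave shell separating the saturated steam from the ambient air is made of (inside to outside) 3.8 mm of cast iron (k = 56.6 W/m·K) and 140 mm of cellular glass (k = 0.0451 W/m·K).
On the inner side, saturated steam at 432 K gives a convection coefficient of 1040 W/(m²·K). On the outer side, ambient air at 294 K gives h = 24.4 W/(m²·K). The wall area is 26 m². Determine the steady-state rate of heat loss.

Q ≈ 1140 W

Treating each layer as a thermal resistance in series:
R_inner film = 1/(h_i·A) = 1/(1040×26) = 3.698×10^-5 K/W
R_cast iron = L/(kA) = 0.0038/(56.6×26) = 2.582×10^-6 K/W
R_cellular glass = L/(kA) = 0.14/(0.0451×26) = 0.1194 K/W
R_outer film = 1/(h_o·A) = 1/(24.4×26) = 0.001576 K/W
R_total = 0.121 K/W
Q = ΔT / R_total = 138 / 0.121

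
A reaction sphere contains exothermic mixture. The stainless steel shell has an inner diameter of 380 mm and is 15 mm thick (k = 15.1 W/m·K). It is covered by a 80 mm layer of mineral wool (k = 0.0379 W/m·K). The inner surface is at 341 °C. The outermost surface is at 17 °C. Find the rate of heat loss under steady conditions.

Q ≈ 113 W

For a spherical shell R = (1/r₁ − 1/r₂)/(4πk); film R = 1/(h·4πr²). In series:
R_stainless steel shell = (1/0.19 − 1/0.205)/(4π×15.1) = 0.00203 K/W
R_mineral wool = (1/0.205 − 1/0.285)/(4π×0.0379) = 2.875 K/W
R_total = 2.877 K/W
Q = ΔT/R_total = 324/2.877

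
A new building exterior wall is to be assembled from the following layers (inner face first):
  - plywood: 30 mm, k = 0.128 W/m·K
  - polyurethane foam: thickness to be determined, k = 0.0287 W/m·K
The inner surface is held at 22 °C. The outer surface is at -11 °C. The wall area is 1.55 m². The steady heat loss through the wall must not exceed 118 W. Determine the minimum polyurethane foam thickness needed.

Thermal resistances in series:
R_plywood = L/(kA) = 0.03/(0.128×1.55) = 0.1512 K/W
Sum of the known resistances R_other = 0.1512 K/W
Required total resistance R_tot = ΔT/Q_allow = 33/118 = 0.2797 K/W
R_polyurethane foam = R_tot − R_other = 0.1285 K/W
L = R·k·A = 0.1285×0.0287×1.55

L ≈ 5.71 mm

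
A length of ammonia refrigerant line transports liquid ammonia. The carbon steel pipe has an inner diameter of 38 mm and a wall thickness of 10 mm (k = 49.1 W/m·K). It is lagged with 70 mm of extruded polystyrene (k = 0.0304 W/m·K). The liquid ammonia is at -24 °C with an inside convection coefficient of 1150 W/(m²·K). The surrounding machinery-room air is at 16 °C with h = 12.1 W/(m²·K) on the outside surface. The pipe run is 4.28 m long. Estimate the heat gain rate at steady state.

Radial resistances (cylindrical: R_cond = ln(r_o/r_i)/(2πkL), R_conv = 1/(h·2πrL)):
R_inner film = 1/(h_i·2πr₁L) = 1/(1150×2π×0.019×4.28) = 0.001702 K/W
R_carbon steel pipe wall = ln(29/19)/(2π×49.1×4.28) = 3.202×10^-4 K/W
R_extruded polystyrene = ln(99/29)/(2π×0.0304×4.28) = 1.502 K/W
R_outer film = 1/(h_o·2πr_oL) = 1/(12.1×2π×0.099×4.28) = 0.03104 K/W
R_total = 1.535 K/W
Q = ΔT/R_total = 40/1.535

Q ≈ 26.1 W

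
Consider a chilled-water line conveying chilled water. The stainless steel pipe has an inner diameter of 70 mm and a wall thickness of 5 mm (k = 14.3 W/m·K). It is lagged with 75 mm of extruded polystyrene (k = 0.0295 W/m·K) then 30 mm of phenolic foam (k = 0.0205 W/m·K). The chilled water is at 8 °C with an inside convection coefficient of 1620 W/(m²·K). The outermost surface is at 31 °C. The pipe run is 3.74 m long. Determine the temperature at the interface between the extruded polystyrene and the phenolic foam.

Per-layer cylindrical resistances, series-summed:
R_inner film = 1/(h_i·2πr₁L) = 1/(1620×2π×0.035×3.74) = 7.505×10^-4 K/W
R_stainless steel pipe wall = ln(40/35)/(2π×14.3×3.74) = 3.974×10^-4 K/W
R_extruded polystyrene = ln(115/40)/(2π×0.0295×3.74) = 1.523 K/W
R_phenolic foam = ln(145/115)/(2π×0.0205×3.74) = 0.4812 K/W
R_total = 2.006 K/W
Q = ΔT/R_total = 23/2.006
Q = 11.5 W
T_interface = T_inner + Q·ΣR(inner→interface) = 8 + 11.5×1.525

T ≈ 25.5 °C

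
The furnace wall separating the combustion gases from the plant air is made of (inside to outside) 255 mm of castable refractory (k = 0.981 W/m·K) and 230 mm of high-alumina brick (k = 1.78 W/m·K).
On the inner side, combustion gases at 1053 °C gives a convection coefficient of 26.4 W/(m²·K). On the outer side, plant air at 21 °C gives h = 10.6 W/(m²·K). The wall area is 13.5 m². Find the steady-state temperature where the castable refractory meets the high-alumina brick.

T ≈ 464 °C

Using the resistance-network approach (series):
R_inner film = 1/(h_i·A) = 1/(26.4×13.5) = 0.002806 K/W
R_castable refractory = L/(kA) = 0.255/(0.981×13.5) = 0.01925 K/W
R_high-alumina brick = L/(kA) = 0.23/(1.78×13.5) = 0.009571 K/W
R_outer film = 1/(h_o·A) = 1/(10.6×13.5) = 0.006988 K/W
R_total = 0.03862 K/W;  Q = ΔT/R_total = 1032/0.03862 = 26720 W
T_interface = T_inner − Q·ΣR(inner→interface) = 1053 − 26700×0.02206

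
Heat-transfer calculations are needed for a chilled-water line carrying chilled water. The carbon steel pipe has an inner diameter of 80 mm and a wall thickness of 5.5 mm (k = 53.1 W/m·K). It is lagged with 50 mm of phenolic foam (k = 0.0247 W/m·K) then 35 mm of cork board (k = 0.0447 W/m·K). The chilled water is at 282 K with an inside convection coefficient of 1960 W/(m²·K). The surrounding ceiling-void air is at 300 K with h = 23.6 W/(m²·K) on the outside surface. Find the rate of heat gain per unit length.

Cylindrical conduction, so R = ln(r₂/r₁)/(2πkL) per layer, in series:
R_inner film = 1/(h_i·2πr₁L) = 1/(1960×2π×0.04×1) = 0.00203 K/W
R_carbon steel pipe wall = ln(45.5/40)/(2π×53.1×1) = 3.861×10^-4 K/W
R_phenolic foam = ln(95.5/45.5)/(2π×0.0247×1) = 4.777 K/W
R_cork board = ln(130.5/95.5)/(2π×0.0447×1) = 1.112 K/W
R_outer film = 1/(h_o·2πr_oL) = 1/(23.6×2π×0.1305×1) = 0.05168 K/W
R_total = 5.943 K/W
Q = ΔT/R_total = 18/5.943

q′ ≈ 3.03 W/m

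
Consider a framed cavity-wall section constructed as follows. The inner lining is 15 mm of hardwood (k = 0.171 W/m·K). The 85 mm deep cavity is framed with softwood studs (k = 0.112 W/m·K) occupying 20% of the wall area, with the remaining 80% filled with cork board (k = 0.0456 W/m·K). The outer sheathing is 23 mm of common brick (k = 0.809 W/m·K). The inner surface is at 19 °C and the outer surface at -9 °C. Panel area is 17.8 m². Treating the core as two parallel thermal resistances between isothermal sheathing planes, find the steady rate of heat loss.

Q ≈ 320 W

Sheathing layers in series; stud and cavity paths in parallel between them.
R_inner = 0.015/(0.171×17.8) = 0.004928 K/W
R_stud  = 0.085/(0.112×0.2×17.8) = 0.2132 K/W
R_cav   = 0.085/(0.0456×0.8×17.8) = 0.1309 K/W
1/R_core = 1/R_stud + 1/R_cav → R_core = 0.0811 K/W
R_outer = 0.023/(0.809×17.8) = 0.001597 K/W
R_total = 0.08763 K/W
Q = ΔT/R_total = 28/0.08763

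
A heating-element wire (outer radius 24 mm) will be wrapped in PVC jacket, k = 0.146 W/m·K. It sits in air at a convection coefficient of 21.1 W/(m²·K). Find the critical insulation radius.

For a cylinder r_cr = k/h = 0.146/21.1
r_cr = 6.92 mm; since the bare radius (24 mm) is above r_cr, any added insulation will reduce heat loss.

r_cr ≈ 6.92 mm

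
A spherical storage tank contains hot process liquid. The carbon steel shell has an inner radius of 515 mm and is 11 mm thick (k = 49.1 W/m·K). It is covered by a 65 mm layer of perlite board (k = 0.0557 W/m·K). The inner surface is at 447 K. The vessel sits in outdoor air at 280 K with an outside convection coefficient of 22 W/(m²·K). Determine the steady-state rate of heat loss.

Q ≈ 540 W

Radial (spherical) resistances in series:
R_carbon steel shell = (1/0.515 − 1/0.526)/(4π×49.1) = 6.581×10^-5 K/W
R_perlite board = (1/0.526 − 1/0.591)/(4π×0.0557) = 0.2987 K/W
R_outer film = 1/(h·4πr_o²) = 1/(22×4π×0.591²) = 0.01036 K/W
R_total = 0.3091 K/W
Q = ΔT/R_total = 167/0.3091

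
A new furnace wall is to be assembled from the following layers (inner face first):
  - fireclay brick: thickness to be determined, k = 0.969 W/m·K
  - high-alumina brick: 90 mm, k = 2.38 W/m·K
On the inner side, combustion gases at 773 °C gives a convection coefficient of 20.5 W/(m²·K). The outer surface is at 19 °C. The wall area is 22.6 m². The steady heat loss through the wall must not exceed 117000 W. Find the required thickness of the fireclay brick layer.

L ≈ 57.2 mm

Thermal resistances in series:
R_inner film = 1/(h_i·A) = 1/(20.5×22.6) = 0.002158 K/W
R_high-alumina brick = L/(kA) = 0.09/(2.38×22.6) = 0.001673 K/W
Sum of the known resistances R_other = 0.003832 K/W
Required total resistance R_tot = ΔT/Q_allow = 754/117000 = 0.006444 K/W
R_fireclay brick = R_tot − R_other = 0.002613 K/W
L = R·k·A = 0.002613×0.969×22.6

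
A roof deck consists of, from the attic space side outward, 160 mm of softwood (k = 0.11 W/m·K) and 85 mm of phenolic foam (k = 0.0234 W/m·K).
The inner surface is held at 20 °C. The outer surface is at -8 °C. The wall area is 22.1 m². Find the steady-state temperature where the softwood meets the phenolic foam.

T ≈ 12 °C

Series thermal resistances:
R_softwood = L/(kA) = 0.16/(0.11×22.1) = 0.06582 K/W
R_phenolic foam = L/(kA) = 0.085/(0.0234×22.1) = 0.1644 K/W
R_total = 0.2302 K/W;  Q = ΔT/R_total = 28/0.2302 = 121.6 W
T_interface = T_inner − Q·ΣR(inner→interface) = 20 − 122×0.06582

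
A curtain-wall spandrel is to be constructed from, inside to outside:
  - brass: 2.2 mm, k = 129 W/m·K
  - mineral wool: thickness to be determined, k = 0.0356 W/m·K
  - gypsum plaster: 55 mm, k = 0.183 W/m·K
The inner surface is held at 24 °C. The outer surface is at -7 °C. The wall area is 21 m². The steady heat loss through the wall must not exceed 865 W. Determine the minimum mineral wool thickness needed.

L ≈ 16.1 mm

Using the resistance-network approach (series):
R_brass = L/(kA) = 0.0022/(129×21) = 8.121×10^-7 K/W
R_gypsum plaster = L/(kA) = 0.055/(0.183×21) = 0.01431 K/W
Sum of the known resistances R_other = 0.01431 K/W
Required total resistance R_tot = ΔT/Q_allow = 31/865 = 0.03584 K/W
R_mineral wool = R_tot − R_other = 0.02153 K/W
L = R·k·A = 0.02153×0.0356×21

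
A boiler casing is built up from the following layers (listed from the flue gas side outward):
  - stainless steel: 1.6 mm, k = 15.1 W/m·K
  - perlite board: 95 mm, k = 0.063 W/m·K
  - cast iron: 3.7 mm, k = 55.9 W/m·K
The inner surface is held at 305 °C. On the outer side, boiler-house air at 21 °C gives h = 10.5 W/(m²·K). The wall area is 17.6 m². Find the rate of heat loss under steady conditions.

Model the wall as resistances in series:
R_stainless steel = L/(kA) = 0.0016/(15.1×17.6) = 6.02×10^-6 K/W
R_perlite board = L/(kA) = 0.095/(0.063×17.6) = 0.08568 K/W
R_cast iron = L/(kA) = 0.0037/(55.9×17.6) = 3.761×10^-6 K/W
R_outer film = 1/(h_o·A) = 1/(10.5×17.6) = 0.005411 K/W
R_total = 0.0911 K/W
Q = ΔT / R_total = 284 / 0.0911

Q ≈ 3120 W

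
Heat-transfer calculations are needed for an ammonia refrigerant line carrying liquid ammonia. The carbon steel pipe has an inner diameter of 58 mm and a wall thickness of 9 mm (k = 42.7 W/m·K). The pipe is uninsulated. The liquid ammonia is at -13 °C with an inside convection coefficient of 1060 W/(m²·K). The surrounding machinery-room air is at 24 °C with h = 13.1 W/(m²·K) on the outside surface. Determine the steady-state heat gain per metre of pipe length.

Radial resistances (cylindrical: R_cond = ln(r_o/r_i)/(2πkL), R_conv = 1/(h·2πrL)):
R_inner film = 1/(h_i·2πr₁L) = 1/(1060×2π×0.029×1) = 0.005177 K/W
R_carbon steel pipe wall = ln(38/29)/(2π×42.7×1) = 0.001007 K/W
R_outer film = 1/(h_o·2πr_oL) = 1/(13.1×2π×0.038×1) = 0.3197 K/W
R_total = 0.3259 K/W
Q = ΔT/R_total = 37/0.3259

q′ ≈ 114 W/m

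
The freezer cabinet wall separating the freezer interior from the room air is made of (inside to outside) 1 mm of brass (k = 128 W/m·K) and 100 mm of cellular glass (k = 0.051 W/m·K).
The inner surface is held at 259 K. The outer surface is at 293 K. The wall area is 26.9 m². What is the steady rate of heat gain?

Q ≈ 466 W

Model the wall as resistances in series:
R_brass = L/(kA) = 0.001/(128×26.9) = 2.904×10^-7 K/W
R_cellular glass = L/(kA) = 0.1/(0.051×26.9) = 0.07289 K/W
R_total = 0.07289 K/W
Q = ΔT / R_total = 34 / 0.07289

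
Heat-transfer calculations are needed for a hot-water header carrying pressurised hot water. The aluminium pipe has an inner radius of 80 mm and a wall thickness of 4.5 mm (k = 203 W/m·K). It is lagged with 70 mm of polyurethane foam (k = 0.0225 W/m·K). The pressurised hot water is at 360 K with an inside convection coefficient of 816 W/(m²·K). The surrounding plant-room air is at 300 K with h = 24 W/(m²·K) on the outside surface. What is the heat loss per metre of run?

Radial resistances (cylindrical: R_cond = ln(r_o/r_i)/(2πkL), R_conv = 1/(h·2πrL)):
R_inner film = 1/(h_i·2πr₁L) = 1/(816×2π×0.08×1) = 0.002438 K/W
R_aluminium pipe wall = ln(84.5/80)/(2π×203×1) = 4.291×10^-5 K/W
R_polyurethane foam = ln(154.5/84.5)/(2π×0.0225×1) = 4.268 K/W
R_outer film = 1/(h_o·2πr_oL) = 1/(24×2π×0.1545×1) = 0.04292 K/W
R_total = 4.314 K/W
Q = ΔT/R_total = 60/4.314

q′ ≈ 13.9 W/m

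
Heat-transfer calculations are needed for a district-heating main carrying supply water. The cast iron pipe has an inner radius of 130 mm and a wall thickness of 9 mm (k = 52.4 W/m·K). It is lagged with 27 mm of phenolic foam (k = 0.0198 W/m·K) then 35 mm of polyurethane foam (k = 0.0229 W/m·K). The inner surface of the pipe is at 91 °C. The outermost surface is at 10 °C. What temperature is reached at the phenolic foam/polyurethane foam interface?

T ≈ 49.1 °C

Radial resistances (cylindrical: R_cond = ln(r_o/r_i)/(2πkL), R_conv = 1/(h·2πrL)):
R_cast iron pipe wall = ln(139/130)/(2π×52.4×1) = 2.033×10^-4 K/W
R_phenolic foam = ln(166/139)/(2π×0.0198×1) = 1.427 K/W
R_polyurethane foam = ln(201/166)/(2π×0.0229×1) = 1.33 K/W
R_total = 2.757 K/W
Q = ΔT/R_total = 81/2.757
Q = 29.4 W/m
T_interface = T_inner − Q·ΣR(inner→interface) = 91 − 29.4×1.427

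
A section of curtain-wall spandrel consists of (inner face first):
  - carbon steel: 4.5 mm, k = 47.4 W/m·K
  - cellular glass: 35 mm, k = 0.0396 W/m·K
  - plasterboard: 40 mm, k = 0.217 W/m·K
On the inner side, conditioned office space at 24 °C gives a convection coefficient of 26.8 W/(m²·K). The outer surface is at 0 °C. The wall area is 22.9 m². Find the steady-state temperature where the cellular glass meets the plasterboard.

Model the wall as resistances in series:
R_inner film = 1/(h_i·A) = 1/(26.8×22.9) = 0.001629 K/W
R_carbon steel = L/(kA) = 0.0045/(47.4×22.9) = 4.146×10^-6 K/W
R_cellular glass = L/(kA) = 0.035/(0.0396×22.9) = 0.0386 K/W
R_plasterboard = L/(kA) = 0.04/(0.217×22.9) = 0.008049 K/W
R_total = 0.04828 K/W;  Q = ΔT/R_total = 24/0.04828 = 497.1 W
T_interface = T_inner − Q·ΣR(inner→interface) = 24 − 497×0.04023

T ≈ 4 °C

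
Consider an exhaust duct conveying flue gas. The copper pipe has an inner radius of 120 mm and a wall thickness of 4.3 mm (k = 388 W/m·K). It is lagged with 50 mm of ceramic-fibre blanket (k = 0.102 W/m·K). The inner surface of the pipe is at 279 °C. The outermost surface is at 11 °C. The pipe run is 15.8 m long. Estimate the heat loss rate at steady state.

Q ≈ 8030 W

For a radial system each layer contributes R = ln(r_out/r_in)/(2πkL); films add R = 1/(hA).
R_copper pipe wall = ln(124.3/120)/(2π×388×15.8) = 9.14×10^-7 K/W
R_ceramic-fibre blanket = ln(174.3/124.3)/(2π×0.102×15.8) = 0.03339 K/W
R_total = 0.03339 K/W
Q = ΔT/R_total = 268/0.03339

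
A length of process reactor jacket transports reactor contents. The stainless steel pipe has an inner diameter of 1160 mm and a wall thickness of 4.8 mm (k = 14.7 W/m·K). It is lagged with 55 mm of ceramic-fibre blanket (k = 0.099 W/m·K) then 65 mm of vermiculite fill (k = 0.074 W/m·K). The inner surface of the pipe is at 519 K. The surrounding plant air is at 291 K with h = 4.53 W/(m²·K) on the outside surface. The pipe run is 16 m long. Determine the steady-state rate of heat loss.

Q ≈ 9060 W

For a radial system each layer contributes R = ln(r_out/r_in)/(2πkL); films add R = 1/(hA).
R_stainless steel pipe wall = ln(584.8/580)/(2π×14.7×16) = 5.577×10^-6 K/W
R_ceramic-fibre blanket = ln(639.8/584.8)/(2π×0.099×16) = 0.009031 K/W
R_vermiculite fill = ln(704.8/639.8)/(2π×0.074×16) = 0.01301 K/W
R_outer film = 1/(h_o·2πr_oL) = 1/(4.53×2π×0.7048×16) = 0.003116 K/W
R_total = 0.02516 K/W
Q = ΔT/R_total = 228/0.02516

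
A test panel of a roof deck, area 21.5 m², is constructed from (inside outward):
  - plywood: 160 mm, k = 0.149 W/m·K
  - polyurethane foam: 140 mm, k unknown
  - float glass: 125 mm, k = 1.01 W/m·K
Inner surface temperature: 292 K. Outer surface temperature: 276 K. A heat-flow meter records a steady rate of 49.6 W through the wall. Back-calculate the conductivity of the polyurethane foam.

Series thermal resistances:
R_plywood = L/(kA) = 0.16/(0.149×21.5) = 0.04995 K/W
R_float glass = L/(kA) = 0.125/(1.01×21.5) = 0.005756 K/W
Sum of known resistances R_other = 0.0557 K/W
Total R = ΔT/Q = 16/49.6 = 0.3226 K/W
R_polyurethane foam = R_total − R_other = 0.2669 K/W
k = L/(R·A) = 0.14/(0.2669×21.5)

k ≈ 0.0244 W/(m·K)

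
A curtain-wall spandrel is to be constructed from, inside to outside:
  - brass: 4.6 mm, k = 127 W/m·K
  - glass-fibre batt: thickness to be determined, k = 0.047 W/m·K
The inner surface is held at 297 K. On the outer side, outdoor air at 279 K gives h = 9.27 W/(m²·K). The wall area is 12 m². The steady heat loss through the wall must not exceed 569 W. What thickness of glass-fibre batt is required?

L ≈ 12.8 mm

Model the wall as resistances in series:
R_brass = L/(kA) = 0.0046/(127×12) = 3.018×10^-6 K/W
R_outer film = 1/(h_o·A) = 1/(9.27×12) = 0.00899 K/W
Sum of the known resistances R_other = 0.008993 K/W
Required total resistance R_tot = ΔT/Q_allow = 18/569 = 0.03163 K/W
R_glass-fibre batt = R_tot − R_other = 0.02264 K/W
L = R·k·A = 0.02264×0.047×12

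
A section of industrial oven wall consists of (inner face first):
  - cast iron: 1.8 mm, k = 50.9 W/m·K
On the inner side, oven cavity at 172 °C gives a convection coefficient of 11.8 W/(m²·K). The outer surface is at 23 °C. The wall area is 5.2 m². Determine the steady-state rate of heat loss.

Q ≈ 9140 W

Series thermal resistances:
R_inner film = 1/(h_i·A) = 1/(11.8×5.2) = 0.0163 K/W
R_cast iron = L/(kA) = 0.0018/(50.9×5.2) = 6.801×10^-6 K/W
R_total = 0.0163 K/W
Q = ΔT / R_total = 149 / 0.0163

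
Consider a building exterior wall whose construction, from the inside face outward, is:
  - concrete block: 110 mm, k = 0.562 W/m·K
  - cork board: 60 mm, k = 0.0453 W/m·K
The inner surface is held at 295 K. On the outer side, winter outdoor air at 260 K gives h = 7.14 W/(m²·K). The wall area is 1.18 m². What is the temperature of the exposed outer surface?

T ≈ 263 K

Model the wall as resistances in series:
R_concrete block = L/(kA) = 0.11/(0.562×1.18) = 0.1659 K/W
R_cork board = L/(kA) = 0.06/(0.0453×1.18) = 1.122 K/W
R_outer film = 1/(h_o·A) = 1/(7.14×1.18) = 0.1187 K/W
R_total = 1.407 K/W;  Q = ΔT/R_total = 35/1.407 = 24.88 W
T_interface = T_inner − Q·ΣR(inner→interface) = 295 − 24.9×1.288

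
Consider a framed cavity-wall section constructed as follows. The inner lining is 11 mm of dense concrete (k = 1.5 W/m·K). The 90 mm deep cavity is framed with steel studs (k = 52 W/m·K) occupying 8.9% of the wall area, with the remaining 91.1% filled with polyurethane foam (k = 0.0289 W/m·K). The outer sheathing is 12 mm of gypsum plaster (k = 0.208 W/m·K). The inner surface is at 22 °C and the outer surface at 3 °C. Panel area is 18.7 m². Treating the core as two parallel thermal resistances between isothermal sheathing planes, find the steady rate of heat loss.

Sheathing layers in series; stud and cavity paths in parallel between them.
R_inner = 0.011/(1.5×18.7) = 3.922×10^-4 K/W
R_stud  = 0.09/(52×0.089×18.7) = 0.00104 K/W
R_cav   = 0.09/(0.0289×0.911×18.7) = 0.1828 K/W
1/R_core = 1/R_stud + 1/R_cav → R_core = 0.001034 K/W
R_outer = 0.012/(0.208×18.7) = 0.003085 K/W
R_total = 0.004511 K/W
Q = ΔT/R_total = 19/0.004511

Q ≈ 4210 W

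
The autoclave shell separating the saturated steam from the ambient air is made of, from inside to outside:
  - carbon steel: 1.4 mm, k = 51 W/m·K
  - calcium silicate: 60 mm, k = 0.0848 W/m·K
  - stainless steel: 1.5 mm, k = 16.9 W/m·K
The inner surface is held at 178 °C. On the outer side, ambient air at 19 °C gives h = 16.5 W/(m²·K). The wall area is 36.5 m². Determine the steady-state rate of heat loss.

Treating each layer as a thermal resistance in series:
R_carbon steel = L/(kA) = 0.0014/(51×36.5) = 7.521×10^-7 K/W
R_calcium silicate = L/(kA) = 0.06/(0.0848×36.5) = 0.01938 K/W
R_stainless steel = L/(kA) = 0.0015/(16.9×36.5) = 2.432×10^-6 K/W
R_outer film = 1/(h_o·A) = 1/(16.5×36.5) = 0.00166 K/W
R_total = 0.02105 K/W
Q = ΔT / R_total = 159 / 0.02105

Q ≈ 7550 W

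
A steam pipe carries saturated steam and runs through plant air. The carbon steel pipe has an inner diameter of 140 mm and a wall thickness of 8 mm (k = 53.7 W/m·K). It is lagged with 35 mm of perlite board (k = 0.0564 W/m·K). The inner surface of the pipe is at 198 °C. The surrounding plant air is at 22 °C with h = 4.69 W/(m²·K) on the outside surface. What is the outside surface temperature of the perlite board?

T ≈ 61.2 °C

Treating each annulus and film as a series resistance:
R_carbon steel pipe wall = ln(78/70)/(2π×53.7×1) = 3.207×10^-4 K/W
R_perlite board = ln(113/78)/(2π×0.0564×1) = 1.046 K/W
R_outer film = 1/(h_o·2πr_oL) = 1/(4.69×2π×0.113×1) = 0.3003 K/W
R_total = 1.347 K/W
Q = ΔT/R_total = 176/1.347
Q = 131 W/m
T_interface = T_inner − Q·ΣR(inner→interface) = 198 − 131×1.046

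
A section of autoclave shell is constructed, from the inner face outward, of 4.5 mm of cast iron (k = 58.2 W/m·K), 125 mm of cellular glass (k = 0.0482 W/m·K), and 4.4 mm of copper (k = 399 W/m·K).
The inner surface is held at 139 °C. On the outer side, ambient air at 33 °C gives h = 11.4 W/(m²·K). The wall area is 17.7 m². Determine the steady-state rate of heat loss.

Q ≈ 700 W

Thermal resistances in series:
R_cast iron = L/(kA) = 0.0045/(58.2×17.7) = 4.368×10^-6 K/W
R_cellular glass = L/(kA) = 0.125/(0.0482×17.7) = 0.1465 K/W
R_copper = L/(kA) = 0.0044/(399×17.7) = 6.23×10^-7 K/W
R_outer film = 1/(h_o·A) = 1/(11.4×17.7) = 0.004956 K/W
R_total = 0.1515 K/W
Q = ΔT / R_total = 106 / 0.1515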